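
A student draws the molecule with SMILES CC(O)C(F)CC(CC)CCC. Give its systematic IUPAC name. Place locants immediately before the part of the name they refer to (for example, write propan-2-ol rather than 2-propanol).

Counting along the main chain through the –OH group gives 8 carbons: the parent is octane.
The highest-priority functional group is an alcohol (–OH), so the name ends in -ol.
Number the chain so that numbering from this end puts the hydroxyl group at C-2 rather than C-7.
This places the hydroxyl at C-2; an ethyl group at C-5; a fluoro group at C-3.
Substituent prefixes are cited in alphabetical order (multiplying prefixes like di-/tri- are ignored for ordering).
The name is 5-ethyl-3-fluorooctan-2-ol.

5-ethyl-3-fluorooctan-2-ol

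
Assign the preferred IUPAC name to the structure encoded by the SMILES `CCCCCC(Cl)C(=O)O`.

2-chloroheptanoic acid

The longest chain bearing the –COOH group is 7 carbons long (heptane).
The principal characteristic group is a carboxylic acid (terminal –COOH), named with the suffix -oic acid.
Choose the numbering such that the carboxylic acid carbon is C-1 by definition.
This places a chloro group at C-2.
The name is 2-chloroheptanoic acid.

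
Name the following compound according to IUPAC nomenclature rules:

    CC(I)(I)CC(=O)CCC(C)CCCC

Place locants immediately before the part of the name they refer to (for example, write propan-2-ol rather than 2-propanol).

Counting along the main chain through the carbonyl gives 11 carbons: the parent is undecane.
A ketone (C=O on an internal carbon) is the principal characteristic group, giving the suffix -one.
Number the chain so that numbering from this end puts the carbonyl group at C-4 rather than C-8.
This places the carbonyl at C-4; two iodo groups at C-2; a methyl group at C-7.
The substituents are ordered alphabetically, ignoring any di-/tri- multipliers.
The name is 2,2-diiodo-7-methylundecan-4-one.

2,2-diiodo-7-methylundecan-4-one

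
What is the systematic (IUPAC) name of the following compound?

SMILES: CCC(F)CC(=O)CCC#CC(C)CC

3-fluoro-10-methyldodec-8-yn-5-one

The longest carbon chain that includes the carbonyl and the multiple bond has 12 carbons, so the parent hydride is dodecane.
The highest-priority functional group is a ketone (C=O on an internal carbon), so the name ends in -one.
The chain contains a C≡C triple bond, so the unsaturation ending is -yne.
The numbering direction is chosen so that numbering from this end puts the carbonyl group at C-5 rather than C-8.
With this numbering: the carbonyl at C-5; the triple bond between C-8 and C-9; a fluoro group at C-3; a methyl group at C-10.
The substituents are ordered alphabetically, ignoring any di-/tri- multipliers.
Putting it together: 3-fluoro-10-methyldodec-8-yn-5-one.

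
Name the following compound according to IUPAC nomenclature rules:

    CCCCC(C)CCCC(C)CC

3,7-dimethylundecane

The longest carbon chain is 11 atoms: the parent is undecane.
Number the chain so that the substituent locant set {3,7} is lower than {5,9} at the first point of difference.
With this numbering: methyl groups at C-3 and C-7.
Assembling the pieces gives 3,7-dimethylundecane.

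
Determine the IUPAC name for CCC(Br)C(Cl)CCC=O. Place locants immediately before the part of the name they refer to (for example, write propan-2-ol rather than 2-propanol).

The longest carbon chain that includes the –CHO group has 7 carbons, so the parent hydride is heptane.
The highest-priority functional group is an aldehyde (terminal –CHO), so the name ends in -al.
Choose the numbering such that the aldehyde carbon is C-1 by definition.
This places a bromo group at C-5; a chloro group at C-4.
Prefixes are listed alphabetically: bromo, chloro.
The name is 5-bromo-4-chloroheptanal.

5-bromo-4-chloroheptanal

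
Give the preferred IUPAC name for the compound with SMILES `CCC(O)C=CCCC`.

The longest carbon chain that includes the –OH group and the multiple bond has 8 carbons, so the parent hydride is octane.
The principal characteristic group is an alcohol (–OH), named with the suffix -ol.
There is one C=C double bond, indicated by the ending -ene.
Number the chain so that numbering from this end puts the hydroxyl group at C-3 rather than C-6.
With this numbering: the hydroxyl at C-3; the double bond between C-4 and C-5.
Assembling the pieces gives oct-4-en-3-ol.

oct-4-en-3-ol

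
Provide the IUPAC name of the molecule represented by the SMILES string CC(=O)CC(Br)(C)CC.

4-bromo-4-methylhexan-2-one

The longest chain bearing the carbonyl is 6 carbons long (hexane).
The highest-priority functional group is a ketone (C=O on an internal carbon), so the name ends in -one.
The numbering direction is chosen so that numbering from this end puts the carbonyl group at C-2 rather than C-5.
That gives the carbonyl at C-2; a bromo group at C-4; a methyl group at C-4.
Prefixes are listed alphabetically: bromo, methyl.
The name is 4-bromo-4-methylhexan-2-one.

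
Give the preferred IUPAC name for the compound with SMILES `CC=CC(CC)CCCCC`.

The longest carbon chain that includes the multiple bond has 9 carbons, so the parent hydride is nonane.
A C=C double bond in the chain gives the infix -ene-.
Number the chain so that numbering from this end puts the double bond at C-2 rather than C-7.
That gives the double bond between C-2 and C-3; an ethyl group at C-4.
The name is 4-ethylnon-2-ene.

4-ethylnon-2-ene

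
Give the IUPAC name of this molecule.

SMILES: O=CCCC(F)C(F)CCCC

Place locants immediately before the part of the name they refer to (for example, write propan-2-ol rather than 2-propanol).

4,5-difluorononanal

The longest chain bearing the –CHO group is 9 carbons long (nonane).
The principal characteristic group is an aldehyde (terminal –CHO), named with the suffix -al.
The numbering direction is chosen so that the aldehyde carbon is C-1 by definition.
This places fluoro groups at C-4 and C-5.
Putting it together: 4,5-difluorononanal.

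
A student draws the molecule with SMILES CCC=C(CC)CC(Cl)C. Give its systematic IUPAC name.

Counting along the main chain through the multiple bond gives 7 carbons: the parent is heptane.
There is one C=C double bond, indicated by the ending -ene.
The numbering direction is chosen so that numbering from this end puts the double bond at C-3 rather than C-4.
That gives the double bond between C-3 and C-4; a chloro group at C-6; an ethyl group at C-4.
The substituents are ordered alphabetically, ignoring any di-/tri- multipliers.
Assembling the pieces gives 6-chloro-4-ethylhept-3-ene.

6-chloro-4-ethylhept-3-ene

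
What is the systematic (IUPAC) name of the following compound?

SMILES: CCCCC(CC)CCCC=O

5-ethylnonanal

The longest carbon chain that includes the –CHO group has 9 carbons, so the parent hydride is nonane.
The highest-priority functional group is an aldehyde (terminal –CHO), so the name ends in -al.
Choose the numbering such that the aldehyde carbon is C-1 by definition.
With this numbering: an ethyl group at C-5.
Assembling the pieces gives 5-ethylnonanal.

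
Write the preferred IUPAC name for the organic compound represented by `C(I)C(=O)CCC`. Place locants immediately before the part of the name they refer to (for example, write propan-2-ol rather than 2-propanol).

1-iodopentan-2-one

The longest chain bearing the carbonyl is 5 carbons long (pentane).
The principal characteristic group is a ketone (C=O on an internal carbon), named with the suffix -one.
Choose the numbering such that numbering from this end puts the carbonyl group at C-2 rather than C-4.
With this numbering: the carbonyl at C-2; an iodo group at C-1.
Putting it together: 1-iodopentan-2-one.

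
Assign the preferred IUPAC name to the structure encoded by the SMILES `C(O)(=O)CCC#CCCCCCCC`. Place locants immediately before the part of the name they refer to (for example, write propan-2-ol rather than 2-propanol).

dodec-4-ynoic acid

Counting along the main chain through the –COOH group and the multiple bond gives 12 carbons: the parent is dodecane.
A carboxylic acid (terminal –COOH) is the principal characteristic group, giving the suffix -oic acid.
A C≡C triple bond in the chain gives the infix -yne-.
Number the chain so that the carboxylic acid carbon is C-1 by definition.
That gives the triple bond between C-4 and C-5.
Putting it together: dodec-4-ynoic acid.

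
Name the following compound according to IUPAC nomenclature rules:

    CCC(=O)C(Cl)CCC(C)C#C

The longest chain bearing the carbonyl and the multiple bond is 9 carbons long (nonane).
A ketone (C=O on an internal carbon) is the principal characteristic group, giving the suffix -one.
The chain contains a C≡C triple bond, so the unsaturation ending is -yne.
Choose the numbering such that numbering from this end puts the carbonyl group at C-3 rather than C-7.
This places the carbonyl at C-3; the triple bond between C-8 and C-9; a chloro group at C-4; a methyl group at C-7.
Prefixes are listed alphabetically: chloro, methyl.
The name is 4-chloro-7-methylnon-8-yn-3-one.

4-chloro-7-methylnon-8-yn-3-one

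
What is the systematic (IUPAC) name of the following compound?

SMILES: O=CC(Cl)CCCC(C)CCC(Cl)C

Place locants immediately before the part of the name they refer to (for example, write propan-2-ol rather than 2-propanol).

2,9-dichloro-6-methyldecanal

The longest chain bearing the –CHO group is 10 carbons long (decane).
The principal characteristic group is an aldehyde (terminal –CHO), named with the suffix -al.
Choose the numbering such that the aldehyde carbon is C-1 by definition.
That gives chloro groups at C-2 and C-9; a methyl group at C-6.
The substituents are ordered alphabetically, ignoring any di-/tri- multipliers.
Assembling the pieces gives 2,9-dichloro-6-methyldecanal.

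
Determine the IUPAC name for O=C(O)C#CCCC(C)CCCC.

The longest carbon chain that includes the –COOH group and the multiple bond has 10 carbons, so the parent hydride is decane.
The principal characteristic group is a carboxylic acid (terminal –COOH), named with the suffix -oic acid.
There is one C≡C triple bond, indicated by the ending -yne.
Number the chain so that the carboxylic acid carbon is C-1 by definition.
This places the triple bond between C-2 and C-3; a methyl group at C-6.
Assembling the pieces gives 6-methyldec-2-ynoic acid.

6-methyldec-2-ynoic acid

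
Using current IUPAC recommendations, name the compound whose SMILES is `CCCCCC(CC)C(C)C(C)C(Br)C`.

2-bromo-5-ethyl-3,4-dimethyldecane

The parent chain contains 10 carbons (decane).
The numbering direction is chosen so that the substituent locant set {2,3,4,5} is lower than {6,7,8,9} at the first point of difference.
That gives a bromo group at C-2; an ethyl group at C-5; methyl groups at C-3 and C-4.
The substituents are ordered alphabetically, ignoring any di-/tri- multipliers.
Assembling the pieces gives 2-bromo-5-ethyl-3,4-dimethyldecane.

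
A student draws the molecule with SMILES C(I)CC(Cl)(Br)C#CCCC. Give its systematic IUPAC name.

The longest chain bearing the multiple bond is 8 carbons long (octane).
The chain contains a C≡C triple bond, so the unsaturation ending is -yne.
Choose the numbering such that the substituent locant set {1,3,3} is lower than {6,6,8} at the first point of difference.
This places the triple bond between C-4 and C-5; a bromo group at C-3; a chloro group at C-3; an iodo group at C-1.
The substituents are ordered alphabetically, ignoring any di-/tri- multipliers.
The name is 3-bromo-3-chloro-1-iodooct-4-yne.

3-bromo-3-chloro-1-iodooct-4-yne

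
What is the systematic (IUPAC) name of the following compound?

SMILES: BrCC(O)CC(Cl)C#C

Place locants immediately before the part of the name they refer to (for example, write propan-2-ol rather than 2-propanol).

The longest chain bearing the –OH group and the multiple bond is 6 carbons long (hexane).
The highest-priority functional group is an alcohol (–OH), so the name ends in -ol.
There is one C≡C triple bond, indicated by the ending -yne.
The numbering direction is chosen so that numbering from this end puts the hydroxyl group at C-2 rather than C-5.
With this numbering: the hydroxyl at C-2; the triple bond between C-5 and C-6; a bromo group at C-1; a chloro group at C-4.
Substituent prefixes are cited in alphabetical order (multiplying prefixes like di-/tri- are ignored for ordering).
The name is 1-bromo-4-chlorohex-5-yn-2-ol.

1-bromo-4-chlorohex-5-yn-2-ol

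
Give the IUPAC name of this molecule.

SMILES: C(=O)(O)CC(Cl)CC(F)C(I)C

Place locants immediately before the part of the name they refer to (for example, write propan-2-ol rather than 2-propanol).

3-chloro-5-fluoro-6-iodoheptanoic acid

The longest carbon chain that includes the –COOH group has 7 carbons, so the parent hydride is heptane.
The principal characteristic group is a carboxylic acid (terminal –COOH), named with the suffix -oic acid.
Number the chain so that the carboxylic acid carbon is C-1 by definition.
This places a chloro group at C-3; a fluoro group at C-5; an iodo group at C-6.
Prefixes are listed alphabetically: chloro, fluoro, iodo.
The name is 3-chloro-5-fluoro-6-iodoheptanoic acid.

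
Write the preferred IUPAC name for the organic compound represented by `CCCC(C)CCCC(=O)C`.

Counting along the main chain through the carbonyl gives 9 carbons: the parent is nonane.
The principal characteristic group is a ketone (C=O on an internal carbon), named with the suffix -one.
Choose the numbering such that numbering from this end puts the carbonyl group at C-2 rather than C-8.
That gives the carbonyl at C-2; a methyl group at C-6.
The name is 6-methylnonan-2-one.

6-methylnonan-2-one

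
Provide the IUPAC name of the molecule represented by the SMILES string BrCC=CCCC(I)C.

Counting along the main chain through the multiple bond gives 7 carbons: the parent is heptane.
The chain contains a C=C double bond, so the unsaturation ending is -ene.
The numbering direction is chosen so that numbering from this end puts the double bond at C-2 rather than C-5.
This places the double bond between C-2 and C-3; a bromo group at C-1; an iodo group at C-6.
Substituent prefixes are cited in alphabetical order (multiplying prefixes like di-/tri- are ignored for ordering).
Assembling the pieces gives 1-bromo-6-iodohept-2-ene.

1-bromo-6-iodohept-2-ene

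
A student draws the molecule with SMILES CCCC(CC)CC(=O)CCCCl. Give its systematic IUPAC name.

1-chloro-6-ethylnonan-4-one

The longest chain bearing the carbonyl is 9 carbons long (nonane).
A ketone (C=O on an internal carbon) is the principal characteristic group, giving the suffix -one.
The numbering direction is chosen so that numbering from this end puts the carbonyl group at C-4 rather than C-6.
That gives the carbonyl at C-4; a chloro group at C-1; an ethyl group at C-6.
The substituents are ordered alphabetically, ignoring any di-/tri- multipliers.
Putting it together: 1-chloro-6-ethylnonan-4-one.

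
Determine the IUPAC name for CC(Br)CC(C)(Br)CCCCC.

The longest continuous carbon chain has 9 atoms, so the parent hydride is nonane.
Choose the numbering such that the substituent locant set {2,4,4} is lower than {6,6,8} at the first point of difference.
That gives bromo groups at C-2 and C-4; a methyl group at C-4.
The substituents are ordered alphabetically, ignoring any di-/tri- multipliers.
The name is 2,4-dibromo-4-methylnonane.

2,4-dibromo-4-methylnonane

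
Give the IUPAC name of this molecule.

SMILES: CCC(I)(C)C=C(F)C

Counting along the main chain through the multiple bond gives 6 carbons: the parent is hexane.
The chain contains a C=C double bond, so the unsaturation ending is -ene.
The numbering direction is chosen so that numbering from this end puts the double bond at C-2 rather than C-4.
This places the double bond between C-2 and C-3; a fluoro group at C-2; an iodo group at C-4; a methyl group at C-4.
Substituent prefixes are cited in alphabetical order (multiplying prefixes like di-/tri- are ignored for ordering).
The name is 2-fluoro-4-iodo-4-methylhex-2-ene.

2-fluoro-4-iodo-4-methylhex-2-ene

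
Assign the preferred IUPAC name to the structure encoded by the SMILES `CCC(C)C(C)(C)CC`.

3,3,4-trimethylhexane

The longest continuous carbon chain has 6 atoms, so the parent hydride is hexane.
Number the chain so that the substituent locant set {3,3,4} is lower than {3,4,4} at the first point of difference.
That gives methyl groups at C-3 (×2) and C-4.
Assembling the pieces gives 3,3,4-trimethylhexane.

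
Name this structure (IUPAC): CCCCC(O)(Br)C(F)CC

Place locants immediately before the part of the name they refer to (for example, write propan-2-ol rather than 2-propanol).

4-bromo-3-fluorooctan-4-ol

The longest carbon chain that includes the –OH group has 8 carbons, so the parent hydride is octane.
An alcohol (–OH) is the principal characteristic group, giving the suffix -ol.
The numbering direction is chosen so that numbering from this end puts the hydroxyl group at C-4 rather than C-5.
With this numbering: the hydroxyl at C-4; a bromo group at C-4; a fluoro group at C-3.
Prefixes are listed alphabetically: bromo, fluoro.
Assembling the pieces gives 4-bromo-3-fluorooctan-4-ol.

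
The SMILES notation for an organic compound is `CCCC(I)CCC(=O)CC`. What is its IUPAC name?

6-iodononan-3-one

The longest chain bearing the carbonyl is 9 carbons long (nonane).
The highest-priority functional group is a ketone (C=O on an internal carbon), so the name ends in -one.
The numbering direction is chosen so that numbering from this end puts the carbonyl group at C-3 rather than C-7.
That gives the carbonyl at C-3; an iodo group at C-6.
The name is 6-iodononan-3-one.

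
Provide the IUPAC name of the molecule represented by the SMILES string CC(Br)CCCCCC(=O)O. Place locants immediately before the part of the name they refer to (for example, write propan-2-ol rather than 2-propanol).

The longest chain bearing the –COOH group is 8 carbons long (octane).
The highest-priority functional group is a carboxylic acid (terminal –COOH), so the name ends in -oic acid.
Choose the numbering such that the carboxylic acid carbon is C-1 by definition.
That gives a bromo group at C-7.
Assembling the pieces gives 7-bromooctanoic acid.

7-bromooctanoic acid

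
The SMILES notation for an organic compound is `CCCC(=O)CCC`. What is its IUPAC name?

The longest chain bearing the carbonyl is 7 carbons long (heptane).
The highest-priority functional group is a ketone (C=O on an internal carbon), so the name ends in -one.
Both numbering directions give the same locant set; either may be used.
This places the carbonyl at C-4.
Putting it together: heptan-4-one.

heptan-4-one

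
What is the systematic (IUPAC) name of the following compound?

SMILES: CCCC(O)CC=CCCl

The longest carbon chain that includes the –OH group and the multiple bond has 8 carbons, so the parent hydride is octane.
The highest-priority functional group is an alcohol (–OH), so the name ends in -ol.
There is one C=C double bond, indicated by the ending -ene.
Choose the numbering such that numbering from this end puts the hydroxyl group at C-4 rather than C-5.
With this numbering: the hydroxyl at C-4; the double bond between C-6 and C-7; a chloro group at C-8.
Putting it together: 8-chlorooct-6-en-4-ol.

8-chlorooct-6-en-4-ol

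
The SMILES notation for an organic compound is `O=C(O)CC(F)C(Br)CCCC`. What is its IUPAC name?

4-bromo-3-fluorooctanoic acid

The longest chain bearing the –COOH group is 8 carbons long (octane).
The principal characteristic group is a carboxylic acid (terminal –COOH), named with the suffix -oic acid.
Number the chain so that the carboxylic acid carbon is C-1 by definition.
With this numbering: a bromo group at C-4; a fluoro group at C-3.
Prefixes are listed alphabetically: bromo, fluoro.
Putting it together: 4-bromo-3-fluorooctanoic acid.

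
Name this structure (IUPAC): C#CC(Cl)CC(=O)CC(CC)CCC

The longest carbon chain that includes the carbonyl and the multiple bond has 10 carbons, so the parent hydride is decane.
A ketone (C=O on an internal carbon) is the principal characteristic group, giving the suffix -one.
There is one C≡C triple bond, indicated by the ending -yne.
Choose the numbering such that numbering from this end puts the carbonyl group at C-5 rather than C-6.
That gives the carbonyl at C-5; the triple bond between C-1 and C-2; a chloro group at C-3; an ethyl group at C-7.
The substituents are ordered alphabetically, ignoring any di-/tri- multipliers.
Putting it together: 3-chloro-7-ethyldec-1-yn-5-one.

3-chloro-7-ethyldec-1-yn-5-one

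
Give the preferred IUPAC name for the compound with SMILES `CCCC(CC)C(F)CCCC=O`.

The longest carbon chain that includes the –CHO group has 9 carbons, so the parent hydride is nonane.
The principal characteristic group is an aldehyde (terminal –CHO), named with the suffix -al.
Number the chain so that the aldehyde carbon is C-1 by definition.
This places an ethyl group at C-6; a fluoro group at C-5.
The substituents are ordered alphabetically, ignoring any di-/tri- multipliers.
Putting it together: 6-ethyl-5-fluorononanal.

6-ethyl-5-fluorononanal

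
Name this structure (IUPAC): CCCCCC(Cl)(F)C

The parent chain contains 7 carbons (heptane).
Number the chain so that the substituent locant set {2,2} is lower than {6,6} at the first point of difference.
That gives a chloro group at C-2; a fluoro group at C-2.
Prefixes are listed alphabetically: chloro, fluoro.
The name is 2-chloro-2-fluoroheptane.

2-chloro-2-fluoroheptane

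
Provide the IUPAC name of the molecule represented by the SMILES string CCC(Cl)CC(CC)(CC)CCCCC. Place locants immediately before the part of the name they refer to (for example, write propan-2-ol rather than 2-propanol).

3-chloro-5,5-diethyldecane

The parent chain contains 10 carbons (decane).
The numbering direction is chosen so that the substituent locant set {3,5,5} is lower than {6,6,8} at the first point of difference.
This places a chloro group at C-3; two ethyl groups at C-5.
Prefixes are listed alphabetically: chloro, ethyl.
The name is 3-chloro-5,5-diethyldecane.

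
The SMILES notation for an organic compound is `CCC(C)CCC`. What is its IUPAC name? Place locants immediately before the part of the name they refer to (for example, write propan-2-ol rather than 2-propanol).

3-methylhexane

The parent chain contains 6 carbons (hexane).
The numbering direction is chosen so that the substituent locant set {3} is lower than {4} at the first point of difference.
This places a methyl group at C-3.
Assembling the pieces gives 3-methylhexane.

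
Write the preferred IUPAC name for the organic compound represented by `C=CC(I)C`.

3-iodobut-1-ene

Counting along the main chain through the multiple bond gives 4 carbons: the parent is butane.
The chain contains a C=C double bond, so the unsaturation ending is -ene.
The numbering direction is chosen so that numbering from this end puts the double bond at C-1 rather than C-3.
That gives the double bond between C-1 and C-2; an iodo group at C-3.
Assembling the pieces gives 3-iodobut-1-ene.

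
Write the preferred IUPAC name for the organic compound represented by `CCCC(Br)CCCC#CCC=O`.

8-bromoundec-3-ynal

Counting along the main chain through the –CHO group and the multiple bond gives 11 carbons: the parent is undecane.
The principal characteristic group is an aldehyde (terminal –CHO), named with the suffix -al.
The chain contains a C≡C triple bond, so the unsaturation ending is -yne.
Number the chain so that the aldehyde carbon is C-1 by definition.
That gives the triple bond between C-3 and C-4; a bromo group at C-8.
Putting it together: 8-bromoundec-3-ynal.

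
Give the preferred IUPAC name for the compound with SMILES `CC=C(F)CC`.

Counting along the main chain through the multiple bond gives 5 carbons: the parent is pentane.
There is one C=C double bond, indicated by the ending -ene.
The numbering direction is chosen so that numbering from this end puts the double bond at C-2 rather than C-3.
This places the double bond between C-2 and C-3; a fluoro group at C-3.
Assembling the pieces gives 3-fluoropent-2-ene.

3-fluoropent-2-ene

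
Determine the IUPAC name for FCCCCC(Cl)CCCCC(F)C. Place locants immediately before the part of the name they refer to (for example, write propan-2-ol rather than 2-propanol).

5-chloro-1,10-difluoroundecane

The parent chain contains 11 carbons (undecane).
Choose the numbering such that the substituent locant set {1,5,10} is lower than {2,7,11} at the first point of difference.
This places a chloro group at C-5; fluoro groups at C-1 and C-10.
The substituents are ordered alphabetically, ignoring any di-/tri- multipliers.
Putting it together: 5-chloro-1,10-difluoroundecane.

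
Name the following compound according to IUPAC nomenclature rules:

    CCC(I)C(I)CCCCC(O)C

The longest chain bearing the –OH group is 10 carbons long (decane).
The principal characteristic group is an alcohol (–OH), named with the suffix -ol.
Number the chain so that numbering from this end puts the hydroxyl group at C-2 rather than C-9.
This places the hydroxyl at C-2; iodo groups at C-7 and C-8.
Assembling the pieces gives 7,8-diiododecan-2-ol.

7,8-diiododecan-2-ol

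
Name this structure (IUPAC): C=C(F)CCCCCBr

7-bromo-2-fluorohept-1-ene

Counting along the main chain through the multiple bond gives 7 carbons: the parent is heptane.
There is one C=C double bond, indicated by the ending -ene.
Choose the numbering such that numbering from this end puts the double bond at C-1 rather than C-6.
That gives the double bond between C-1 and C-2; a bromo group at C-7; a fluoro group at C-2.
The substituents are ordered alphabetically, ignoring any di-/tri- multipliers.
Assembling the pieces gives 7-bromo-2-fluorohept-1-ene.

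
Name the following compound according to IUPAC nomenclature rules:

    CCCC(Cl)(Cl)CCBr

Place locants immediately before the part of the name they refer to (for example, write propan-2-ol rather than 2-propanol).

The longest continuous carbon chain has 6 atoms, so the parent hydride is hexane.
Number the chain so that the substituent locant set {1,3,3} is lower than {4,4,6} at the first point of difference.
That gives a bromo group at C-1; two chloro groups at C-3.
Substituent prefixes are cited in alphabetical order (multiplying prefixes like di-/tri- are ignored for ordering).
Assembling the pieces gives 1-bromo-3,3-dichlorohexane.

1-bromo-3,3-dichlorohexane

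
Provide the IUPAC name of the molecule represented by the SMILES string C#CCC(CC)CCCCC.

The longest chain bearing the multiple bond is 9 carbons long (nonane).
There is one C≡C triple bond, indicated by the ending -yne.
Number the chain so that numbering from this end puts the triple bond at C-1 rather than C-8.
That gives the triple bond between C-1 and C-2; an ethyl group at C-4.
Assembling the pieces gives 4-ethylnon-1-yne.

4-ethylnon-1-yne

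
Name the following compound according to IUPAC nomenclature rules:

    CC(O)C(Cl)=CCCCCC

The longest carbon chain that includes the –OH group and the multiple bond has 9 carbons, so the parent hydride is nonane.
The highest-priority functional group is an alcohol (–OH), so the name ends in -ol.
The chain contains a C=C double bond, so the unsaturation ending is -ene.
Choose the numbering such that numbering from this end puts the hydroxyl group at C-2 rather than C-8.
That gives the hydroxyl at C-2; the double bond between C-3 and C-4; a chloro group at C-3.
Putting it together: 3-chloronon-3-en-2-ol.

3-chloronon-3-en-2-ol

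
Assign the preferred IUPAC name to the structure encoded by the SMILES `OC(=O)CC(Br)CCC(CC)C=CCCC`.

The longest chain bearing the –COOH group and the multiple bond is 11 carbons long (undecane).
The highest-priority functional group is a carboxylic acid (terminal –COOH), so the name ends in -oic acid.
A C=C double bond in the chain gives the infix -ene-.
Number the chain so that the carboxylic acid carbon is C-1 by definition.
This places the double bond between C-7 and C-8; a bromo group at C-3; an ethyl group at C-6.
Substituent prefixes are cited in alphabetical order (multiplying prefixes like di-/tri- are ignored for ordering).
Putting it together: 3-bromo-6-ethylundec-7-enoic acid.

3-bromo-6-ethylundec-7-enoic acid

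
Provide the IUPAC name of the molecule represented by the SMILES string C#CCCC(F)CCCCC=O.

The longest chain bearing the –CHO group and the multiple bond is 10 carbons long (decane).
The highest-priority functional group is an aldehyde (terminal –CHO), so the name ends in -al.
A C≡C triple bond in the chain gives the infix -yne-.
Choose the numbering such that the aldehyde carbon is C-1 by definition.
This places the triple bond between C-9 and C-10; a fluoro group at C-6.
Putting it together: 6-fluorodec-9-ynal.

6-fluorodec-9-ynal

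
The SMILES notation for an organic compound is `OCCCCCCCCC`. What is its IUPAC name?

nonan-1-ol

The longest chain bearing the –OH group is 9 carbons long (nonane).
The principal characteristic group is an alcohol (–OH), named with the suffix -ol.
The numbering direction is chosen so that numbering from this end puts the hydroxyl group at C-1 rather than C-9.
With this numbering: the hydroxyl at C-1.
The name is nonan-1-ol.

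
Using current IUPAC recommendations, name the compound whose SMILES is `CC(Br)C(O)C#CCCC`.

The longest carbon chain that includes the –OH group and the multiple bond has 8 carbons, so the parent hydride is octane.
An alcohol (–OH) is the principal characteristic group, giving the suffix -ol.
A C≡C triple bond in the chain gives the infix -yne-.
Number the chain so that numbering from this end puts the hydroxyl group at C-3 rather than C-6.
That gives the hydroxyl at C-3; the triple bond between C-4 and C-5; a bromo group at C-2.
The name is 2-bromooct-4-yn-3-ol.

2-bromooct-4-yn-3-ol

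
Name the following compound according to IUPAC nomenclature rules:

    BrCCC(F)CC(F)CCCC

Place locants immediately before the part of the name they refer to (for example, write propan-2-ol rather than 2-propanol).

1-bromo-3,5-difluorononane

The longest continuous carbon chain has 9 atoms, so the parent hydride is nonane.
Choose the numbering such that the substituent locant set {1,3,5} is lower than {5,7,9} at the first point of difference.
With this numbering: a bromo group at C-1; fluoro groups at C-3 and C-5.
Substituent prefixes are cited in alphabetical order (multiplying prefixes like di-/tri- are ignored for ordering).
Putting it together: 1-bromo-3,5-difluorononane.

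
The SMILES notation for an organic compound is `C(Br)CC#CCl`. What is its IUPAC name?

4-bromo-1-chlorobut-1-yne

The longest carbon chain that includes the multiple bond has 4 carbons, so the parent hydride is butane.
The chain contains a C≡C triple bond, so the unsaturation ending is -yne.
Choose the numbering such that numbering from this end puts the triple bond at C-1 rather than C-3.
This places the triple bond between C-1 and C-2; a bromo group at C-4; a chloro group at C-1.
Prefixes are listed alphabetically: bromo, chloro.
Putting it together: 4-bromo-1-chlorobut-1-yne.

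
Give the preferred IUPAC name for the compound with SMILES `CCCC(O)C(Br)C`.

The longest carbon chain that includes the –OH group has 6 carbons, so the parent hydride is hexane.
The principal characteristic group is an alcohol (–OH), named with the suffix -ol.
The numbering direction is chosen so that numbering from this end puts the hydroxyl group at C-3 rather than C-4.
That gives the hydroxyl at C-3; a bromo group at C-2.
Assembling the pieces gives 2-bromohexan-3-ol.

2-bromohexan-3-ol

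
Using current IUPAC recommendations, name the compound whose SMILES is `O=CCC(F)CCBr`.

5-bromo-3-fluoropentanal

The longest chain bearing the –CHO group is 5 carbons long (pentane).
The principal characteristic group is an aldehyde (terminal –CHO), named with the suffix -al.
The numbering direction is chosen so that the aldehyde carbon is C-1 by definition.
With this numbering: a bromo group at C-5; a fluoro group at C-3.
The substituents are ordered alphabetically, ignoring any di-/tri- multipliers.
Putting it together: 5-bromo-3-fluoropentanal.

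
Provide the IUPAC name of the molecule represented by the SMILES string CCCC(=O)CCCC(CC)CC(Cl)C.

Counting along the main chain through the carbonyl gives 11 carbons: the parent is undecane.
The principal characteristic group is a ketone (C=O on an internal carbon), named with the suffix -one.
The numbering direction is chosen so that numbering from this end puts the carbonyl group at C-4 rather than C-8.
That gives the carbonyl at C-4; a chloro group at C-10; an ethyl group at C-8.
Prefixes are listed alphabetically: chloro, ethyl.
Assembling the pieces gives 10-chloro-8-ethylundecan-4-one.

10-chloro-8-ethylundecan-4-one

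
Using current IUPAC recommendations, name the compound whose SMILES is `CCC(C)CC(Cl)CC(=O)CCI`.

5-chloro-1-iodo-7-methylnonan-3-one

Counting along the main chain through the carbonyl gives 9 carbons: the parent is nonane.
A ketone (C=O on an internal carbon) is the principal characteristic group, giving the suffix -one.
The numbering direction is chosen so that numbering from this end puts the carbonyl group at C-3 rather than C-7.
This places the carbonyl at C-3; a chloro group at C-5; an iodo group at C-1; a methyl group at C-7.
The substituents are ordered alphabetically, ignoring any di-/tri- multipliers.
Assembling the pieces gives 5-chloro-1-iodo-7-methylnonan-3-one.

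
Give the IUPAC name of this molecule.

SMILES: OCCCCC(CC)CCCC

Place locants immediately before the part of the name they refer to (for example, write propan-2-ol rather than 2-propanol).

The longest chain bearing the –OH group is 9 carbons long (nonane).
An alcohol (–OH) is the principal characteristic group, giving the suffix -ol.
The numbering direction is chosen so that numbering from this end puts the hydroxyl group at C-1 rather than C-9.
That gives the hydroxyl at C-1; an ethyl group at C-5.
Putting it together: 5-ethylnonan-1-ol.

5-ethylnonan-1-ol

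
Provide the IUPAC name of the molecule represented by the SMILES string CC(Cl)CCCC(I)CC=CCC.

The longest carbon chain that includes the multiple bond has 11 carbons, so the parent hydride is undecane.
The chain contains a C=C double bond, so the unsaturation ending is -ene.
Choose the numbering such that numbering from this end puts the double bond at C-3 rather than C-8.
This places the double bond between C-3 and C-4; a chloro group at C-10; an iodo group at C-6.
Prefixes are listed alphabetically: chloro, iodo.
Assembling the pieces gives 10-chloro-6-iodoundec-3-ene.

10-chloro-6-iodoundec-3-ene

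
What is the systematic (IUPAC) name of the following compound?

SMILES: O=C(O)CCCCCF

The longest chain bearing the –COOH group is 6 carbons long (hexane).
A carboxylic acid (terminal –COOH) is the principal characteristic group, giving the suffix -oic acid.
The numbering direction is chosen so that the carboxylic acid carbon is C-1 by definition.
This places a fluoro group at C-6.
Putting it together: 6-fluorohexanoic acid.

6-fluorohexanoic acid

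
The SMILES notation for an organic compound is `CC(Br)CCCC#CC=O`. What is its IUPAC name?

Counting along the main chain through the –CHO group and the multiple bond gives 8 carbons: the parent is octane.
The highest-priority functional group is an aldehyde (terminal –CHO), so the name ends in -al.
There is one C≡C triple bond, indicated by the ending -yne.
Choose the numbering such that the aldehyde carbon is C-1 by definition.
That gives the triple bond between C-2 and C-3; a bromo group at C-7.
Putting it together: 7-bromooct-2-ynal.

7-bromooct-2-ynal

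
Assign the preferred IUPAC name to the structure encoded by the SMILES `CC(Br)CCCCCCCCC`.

2-bromoundecane

The parent chain contains 11 carbons (undecane).
The numbering direction is chosen so that the substituent locant set {2} is lower than {10} at the first point of difference.
With this numbering: a bromo group at C-2.
Putting it together: 2-bromoundecane.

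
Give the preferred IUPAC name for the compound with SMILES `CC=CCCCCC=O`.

oct-6-enal

The longest carbon chain that includes the –CHO group and the multiple bond has 8 carbons, so the parent hydride is octane.
The principal characteristic group is an aldehyde (terminal –CHO), named with the suffix -al.
A C=C double bond in the chain gives the infix -ene-.
Choose the numbering such that the aldehyde carbon is C-1 by definition.
This places the double bond between C-6 and C-7.
The name is oct-6-enal.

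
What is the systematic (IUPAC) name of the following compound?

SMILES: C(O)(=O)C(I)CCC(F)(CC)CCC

The longest chain bearing the –COOH group is 8 carbons long (octane).
The highest-priority functional group is a carboxylic acid (terminal –COOH), so the name ends in -oic acid.
Choose the numbering such that the carboxylic acid carbon is C-1 by definition.
This places an ethyl group at C-5; a fluoro group at C-5; an iodo group at C-2.
Prefixes are listed alphabetically: ethyl, fluoro, iodo.
The name is 5-ethyl-5-fluoro-2-iodooctanoic acid.

5-ethyl-5-fluoro-2-iodooctanoic acid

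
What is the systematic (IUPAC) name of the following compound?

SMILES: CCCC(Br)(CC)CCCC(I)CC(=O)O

Counting along the main chain through the –COOH group gives 10 carbons: the parent is decane.
The highest-priority functional group is a carboxylic acid (terminal –COOH), so the name ends in -oic acid.
The numbering direction is chosen so that the carboxylic acid carbon is C-1 by definition.
That gives a bromo group at C-7; an ethyl group at C-7; an iodo group at C-3.
Prefixes are listed alphabetically: bromo, ethyl, iodo.
Assembling the pieces gives 7-bromo-7-ethyl-3-iododecanoic acid.

7-bromo-7-ethyl-3-iododecanoic acid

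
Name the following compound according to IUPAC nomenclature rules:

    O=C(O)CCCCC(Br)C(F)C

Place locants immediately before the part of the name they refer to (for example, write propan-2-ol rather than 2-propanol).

Counting along the main chain through the –COOH group gives 8 carbons: the parent is octane.
The highest-priority functional group is a carboxylic acid (terminal –COOH), so the name ends in -oic acid.
The numbering direction is chosen so that the carboxylic acid carbon is C-1 by definition.
That gives a bromo group at C-6; a fluoro group at C-7.
Substituent prefixes are cited in alphabetical order (multiplying prefixes like di-/tri- are ignored for ordering).
The name is 6-bromo-7-fluorooctanoic acid.

6-bromo-7-fluorooctanoic acid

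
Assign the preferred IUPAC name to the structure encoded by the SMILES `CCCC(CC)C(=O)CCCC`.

The longest carbon chain that includes the carbonyl has 9 carbons, so the parent hydride is nonane.
The principal characteristic group is a ketone (C=O on an internal carbon), named with the suffix -one.
Choose the numbering such that the substituent locant set {4} is lower than {6} at the first point of difference.
That gives the carbonyl at C-5; an ethyl group at C-4.
Assembling the pieces gives 4-ethylnonan-5-one.

4-ethylnonan-5-one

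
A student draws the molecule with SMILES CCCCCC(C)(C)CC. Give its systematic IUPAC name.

The longest carbon chain is 8 atoms: the parent is octane.
The numbering direction is chosen so that the substituent locant set {3,3} is lower than {6,6} at the first point of difference.
That gives two methyl groups at C-3.
The name is 3,3-dimethyloctane.

3,3-dimethyloctane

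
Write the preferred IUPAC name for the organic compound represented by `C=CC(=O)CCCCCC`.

non-1-en-3-one

Counting along the main chain through the carbonyl and the multiple bond gives 9 carbons: the parent is nonane.
The principal characteristic group is a ketone (C=O on an internal carbon), named with the suffix -one.
A C=C double bond in the chain gives the infix -ene-.
The numbering direction is chosen so that numbering from this end puts the carbonyl group at C-3 rather than C-7.
With this numbering: the carbonyl at C-3; the double bond between C-1 and C-2.
Putting it together: non-1-en-3-one.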